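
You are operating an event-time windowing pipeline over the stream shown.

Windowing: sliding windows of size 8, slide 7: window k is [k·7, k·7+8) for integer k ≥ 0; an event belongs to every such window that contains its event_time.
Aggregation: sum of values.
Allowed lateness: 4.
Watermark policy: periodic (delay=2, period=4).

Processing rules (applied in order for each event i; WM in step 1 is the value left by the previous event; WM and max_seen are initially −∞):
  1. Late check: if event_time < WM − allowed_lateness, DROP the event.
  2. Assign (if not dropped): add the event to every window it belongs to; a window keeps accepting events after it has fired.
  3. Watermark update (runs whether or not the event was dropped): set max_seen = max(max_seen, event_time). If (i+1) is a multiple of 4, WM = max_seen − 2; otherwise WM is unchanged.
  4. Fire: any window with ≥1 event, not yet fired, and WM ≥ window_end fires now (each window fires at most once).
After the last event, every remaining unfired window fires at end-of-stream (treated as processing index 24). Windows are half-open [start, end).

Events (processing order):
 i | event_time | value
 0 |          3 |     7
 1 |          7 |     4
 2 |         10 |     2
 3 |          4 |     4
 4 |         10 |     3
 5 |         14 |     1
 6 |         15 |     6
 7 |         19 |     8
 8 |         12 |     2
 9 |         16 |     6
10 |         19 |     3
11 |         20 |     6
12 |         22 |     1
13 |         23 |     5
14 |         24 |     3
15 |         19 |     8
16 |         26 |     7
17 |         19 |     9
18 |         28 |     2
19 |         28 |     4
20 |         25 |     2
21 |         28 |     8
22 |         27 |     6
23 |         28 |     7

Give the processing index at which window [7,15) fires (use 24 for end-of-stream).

7

i=0 t=3 v=7: → [0,8); WM=−∞
i=1 t=7 v=4: → [7,15),[0,8); WM=−∞
i=2 t=10 v=2: → [7,15); WM=−∞
i=3 t=4 v=4: → [0,8); WM=8; [0,8) fires=15
i=4 t=10 v=3: → [7,15); WM=8
i=5 t=14 v=1: → [14,22),[7,15); WM=8
i=6 t=15 v=6: → [14,22); WM=8
i=7 t=19 v=8: → [14,22); WM=17; [7,15) fires=10
i=8 t=12 v=2: DROP (t<17-4); WM=17
i=9 t=16 v=6: → [14,22); WM=17
i=10 t=19 v=3: → [14,22); WM=17
i=11 t=20 v=6: → [14,22); WM=18
i=12 t=22 v=1: → [21,29); WM=18
i=13 t=23 v=5: → [21,29); WM=18
i=14 t=24 v=3: → [21,29); WM=18
i=15 t=19 v=8: → [14,22); WM=22; [14,22) fires=38
i=16 t=26 v=7: → [21,29); WM=22
i=17 t=19 v=9: → [14,22); WM=22
i=18 t=28 v=2: → [28,36),[21,29); WM=22
i=19 t=28 v=4: → [28,36),[21,29); WM=26
i=20 t=25 v=2: → [21,29); WM=26
i=21 t=28 v=8: → [28,36),[21,29); WM=26
i=22 t=27 v=6: → [21,29); WM=26
i=23 t=28 v=7: → [28,36),[21,29); WM=26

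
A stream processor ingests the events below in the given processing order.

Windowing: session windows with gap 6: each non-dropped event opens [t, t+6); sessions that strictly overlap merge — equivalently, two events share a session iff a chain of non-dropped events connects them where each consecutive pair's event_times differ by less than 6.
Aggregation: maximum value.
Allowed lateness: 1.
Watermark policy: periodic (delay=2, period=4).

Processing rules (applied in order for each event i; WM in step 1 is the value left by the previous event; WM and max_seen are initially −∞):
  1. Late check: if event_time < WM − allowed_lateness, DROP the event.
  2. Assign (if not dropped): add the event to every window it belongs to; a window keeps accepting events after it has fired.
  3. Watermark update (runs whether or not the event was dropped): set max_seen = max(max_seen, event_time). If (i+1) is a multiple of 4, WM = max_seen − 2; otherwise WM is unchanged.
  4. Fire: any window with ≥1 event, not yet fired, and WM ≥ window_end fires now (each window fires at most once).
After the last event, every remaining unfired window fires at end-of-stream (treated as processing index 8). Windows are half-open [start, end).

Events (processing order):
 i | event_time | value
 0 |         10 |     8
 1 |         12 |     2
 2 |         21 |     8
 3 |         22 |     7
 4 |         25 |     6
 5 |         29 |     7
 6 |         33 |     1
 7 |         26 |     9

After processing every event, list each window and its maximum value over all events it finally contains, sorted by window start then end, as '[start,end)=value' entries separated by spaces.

[10,18)=8 [21,39)=9

i=0 t=10 v=8: → [10,16); WM=−∞
i=1 t=12 v=2: → [10,18); WM=−∞
i=2 t=21 v=8: → [21,27); WM=−∞
i=3 t=22 v=7: → [21,28); WM=20
i=4 t=25 v=6: → [21,31); WM=20
i=5 t=29 v=7: → [21,35); WM=20
i=6 t=33 v=1: → [21,39); WM=20
i=7 t=26 v=9: → [21,39); WM=31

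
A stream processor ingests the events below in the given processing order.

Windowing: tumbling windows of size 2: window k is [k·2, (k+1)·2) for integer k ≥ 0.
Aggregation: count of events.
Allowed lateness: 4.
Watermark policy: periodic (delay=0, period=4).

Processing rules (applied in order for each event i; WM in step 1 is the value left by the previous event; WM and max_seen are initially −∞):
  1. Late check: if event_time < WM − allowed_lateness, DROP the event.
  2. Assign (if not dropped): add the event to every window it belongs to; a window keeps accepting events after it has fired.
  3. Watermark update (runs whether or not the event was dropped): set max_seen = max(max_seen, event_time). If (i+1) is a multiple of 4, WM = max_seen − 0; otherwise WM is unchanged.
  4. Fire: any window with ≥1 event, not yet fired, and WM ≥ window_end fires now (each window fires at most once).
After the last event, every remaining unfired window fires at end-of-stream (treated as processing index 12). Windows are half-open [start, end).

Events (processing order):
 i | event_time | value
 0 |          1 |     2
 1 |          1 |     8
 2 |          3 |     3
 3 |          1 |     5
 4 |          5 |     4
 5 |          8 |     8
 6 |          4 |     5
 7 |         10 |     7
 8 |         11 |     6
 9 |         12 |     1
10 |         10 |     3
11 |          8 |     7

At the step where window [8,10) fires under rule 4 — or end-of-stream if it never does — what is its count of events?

1

i=0 t=1 v=2: → [0,2); WM=−∞
i=1 t=1 v=8: → [0,2); WM=−∞
i=2 t=3 v=3: → [2,4); WM=−∞
i=3 t=1 v=5: → [0,2); WM=3; [0,2) fires=3
i=4 t=5 v=4: → [4,6); WM=3
i=5 t=8 v=8: → [8,10); WM=3
i=6 t=4 v=5: → [4,6); WM=3
i=7 t=10 v=7: → [10,12); WM=10; [2,4) fires=1 [4,6) fires=2 [8,10) fires=1
i=8 t=11 v=6: → [10,12); WM=10
i=9 t=12 v=1: → [12,14); WM=10
i=10 t=10 v=3: → [10,12); WM=10
i=11 t=8 v=7: → [8,10); WM=12; [10,12) fires=3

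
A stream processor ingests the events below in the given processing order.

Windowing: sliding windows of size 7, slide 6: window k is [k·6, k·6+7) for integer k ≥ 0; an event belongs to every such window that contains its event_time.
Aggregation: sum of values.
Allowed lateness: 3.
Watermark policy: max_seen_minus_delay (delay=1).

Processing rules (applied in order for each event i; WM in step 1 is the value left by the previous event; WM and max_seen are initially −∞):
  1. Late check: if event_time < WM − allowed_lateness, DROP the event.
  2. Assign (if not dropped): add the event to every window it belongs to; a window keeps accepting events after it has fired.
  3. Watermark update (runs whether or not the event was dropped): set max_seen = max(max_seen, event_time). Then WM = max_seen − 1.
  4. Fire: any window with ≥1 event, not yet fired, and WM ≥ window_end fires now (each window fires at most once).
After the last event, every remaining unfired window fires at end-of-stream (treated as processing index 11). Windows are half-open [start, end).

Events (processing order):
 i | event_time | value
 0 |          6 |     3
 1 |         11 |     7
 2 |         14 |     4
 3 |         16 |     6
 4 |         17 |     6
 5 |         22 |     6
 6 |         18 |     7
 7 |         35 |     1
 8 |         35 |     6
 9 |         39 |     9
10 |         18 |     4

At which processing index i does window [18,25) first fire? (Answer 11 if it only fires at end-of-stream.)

7

i=0 t=6 v=3: → [6,13),[0,7); WM=5
i=1 t=11 v=7: → [6,13); WM=10; [0,7) fires=3
i=2 t=14 v=4: → [12,19); WM=13; [6,13) fires=10
i=3 t=16 v=6: → [12,19); WM=15
i=4 t=17 v=6: → [12,19); WM=16
i=5 t=22 v=6: → [18,25); WM=21; [12,19) fires=16
i=6 t=18 v=7: → [18,25),[12,19); WM=21
i=7 t=35 v=1: → [30,37); WM=34; [18,25) fires=13
i=8 t=35 v=6: → [30,37); WM=34
i=9 t=39 v=9: → [36,43); WM=38; [30,37) fires=7
i=10 t=18 v=4: DROP (t<38-3); WM=38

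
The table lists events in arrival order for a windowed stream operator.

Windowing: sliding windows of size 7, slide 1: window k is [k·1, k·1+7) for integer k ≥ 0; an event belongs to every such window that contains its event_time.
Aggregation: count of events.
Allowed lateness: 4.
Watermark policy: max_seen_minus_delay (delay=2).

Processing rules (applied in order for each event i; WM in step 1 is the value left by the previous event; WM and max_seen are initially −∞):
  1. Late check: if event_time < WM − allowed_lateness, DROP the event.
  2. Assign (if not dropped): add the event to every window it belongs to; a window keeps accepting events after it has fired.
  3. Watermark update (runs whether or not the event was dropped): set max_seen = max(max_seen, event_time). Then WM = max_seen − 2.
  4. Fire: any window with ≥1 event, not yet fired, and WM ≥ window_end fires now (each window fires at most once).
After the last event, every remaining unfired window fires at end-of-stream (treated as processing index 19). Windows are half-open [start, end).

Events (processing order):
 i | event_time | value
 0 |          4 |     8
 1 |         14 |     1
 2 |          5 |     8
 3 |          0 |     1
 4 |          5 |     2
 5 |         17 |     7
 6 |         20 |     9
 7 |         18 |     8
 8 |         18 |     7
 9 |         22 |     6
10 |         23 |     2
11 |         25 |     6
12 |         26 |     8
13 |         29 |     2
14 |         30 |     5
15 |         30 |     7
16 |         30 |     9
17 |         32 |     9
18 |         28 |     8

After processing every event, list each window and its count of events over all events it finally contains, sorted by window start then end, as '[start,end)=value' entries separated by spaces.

i=0 t=4 v=8: → [4,11),[3,10),[2,9),[1,8),[0,7); WM=2
i=1 t=14 v=1: → [14,21),[13,20),[12,19),[11,18),[10,17),[9,16),[8,15); WM=12; [0,7) fires=1 [1,8) fires=1 [2,9) fires=1 [3,10) fires=1 [4,11) fires=1
i=2 t=5 v=8: DROP (t<12-4); WM=12
i=3 t=0 v=1: DROP (t<12-4); WM=12
i=4 t=5 v=2: DROP (t<12-4); WM=12
i=5 t=17 v=7: → [17,24),[16,23),[15,22),[14,21),[13,20),[12,19),[11,18); WM=15; [8,15) fires=1
i=6 t=20 v=9: → [20,27),[19,26),[18,25),[17,24),[16,23),[15,22),[14,21); WM=18; [9,16) fires=1 [10,17) fires=1 [11,18) fires=2
i=7 t=18 v=8: → [18,25),[17,24),[16,23),[15,22),[14,21),[13,20),[12,19); WM=18
i=8 t=18 v=7: → [18,25),[17,24),[16,23),[15,22),[14,21),[13,20),[12,19); WM=18
i=9 t=22 v=6: → [22,29),[21,28),[20,27),[19,26),[18,25),[17,24),[16,23); WM=20; [12,19) fires=4 [13,20) fires=4
i=10 t=23 v=2: → [23,30),[22,29),[21,28),[20,27),[19,26),[18,25),[17,24); WM=21; [14,21) fires=5
i=11 t=25 v=6: → [25,32),[24,31),[23,30),[22,29),[21,28),[20,27),[19,26); WM=23; [15,22) fires=4 [16,23) fires=5
i=12 t=26 v=8: → [26,33),[25,32),[24,31),[23,30),[22,29),[21,28),[20,27); WM=24; [17,24) fires=6
i=13 t=29 v=2: → [29,36),[28,35),[27,34),[26,33),[25,32),[24,31),[23,30); WM=27; [18,25) fires=5 [19,26) fires=4 [20,27) fires=5
i=14 t=30 v=5: → [30,37),[29,36),[28,35),[27,34),[26,33),[25,32),[24,31); WM=28; [21,28) fires=4
i=15 t=30 v=7: → [30,37),[29,36),[28,35),[27,34),[26,33),[25,32),[24,31); WM=28
i=16 t=30 v=9: → [30,37),[29,36),[28,35),[27,34),[26,33),[25,32),[24,31); WM=28
i=17 t=32 v=9: → [32,39),[31,38),[30,37),[29,36),[28,35),[27,34),[26,33); WM=30; [22,29) fires=4 [23,30) fires=4
i=18 t=28 v=8: → [28,35),[27,34),[26,33),[25,32),[24,31),[23,30),[22,29); WM=30

[0,7)=1 [1,8)=1 [2,9)=1 [3,10)=1 [4,11)=1 [8,15)=1 [9,16)=1 [10,17)=1 [11,18)=2 [12,19)=4 [13,20)=4 [14,21)=5 [15,22)=4 [16,23)=5 [17,24)=6 [18,25)=5 [19,26)=4 [20,27)=5 [21,28)=4 [22,29)=5 [23,30)=5 [24,31)=7 [25,32)=7 [26,33)=7 [27,34)=6 [28,35)=6 [29,36)=5 [30,37)=4 [31,38)=1 [32,39)=1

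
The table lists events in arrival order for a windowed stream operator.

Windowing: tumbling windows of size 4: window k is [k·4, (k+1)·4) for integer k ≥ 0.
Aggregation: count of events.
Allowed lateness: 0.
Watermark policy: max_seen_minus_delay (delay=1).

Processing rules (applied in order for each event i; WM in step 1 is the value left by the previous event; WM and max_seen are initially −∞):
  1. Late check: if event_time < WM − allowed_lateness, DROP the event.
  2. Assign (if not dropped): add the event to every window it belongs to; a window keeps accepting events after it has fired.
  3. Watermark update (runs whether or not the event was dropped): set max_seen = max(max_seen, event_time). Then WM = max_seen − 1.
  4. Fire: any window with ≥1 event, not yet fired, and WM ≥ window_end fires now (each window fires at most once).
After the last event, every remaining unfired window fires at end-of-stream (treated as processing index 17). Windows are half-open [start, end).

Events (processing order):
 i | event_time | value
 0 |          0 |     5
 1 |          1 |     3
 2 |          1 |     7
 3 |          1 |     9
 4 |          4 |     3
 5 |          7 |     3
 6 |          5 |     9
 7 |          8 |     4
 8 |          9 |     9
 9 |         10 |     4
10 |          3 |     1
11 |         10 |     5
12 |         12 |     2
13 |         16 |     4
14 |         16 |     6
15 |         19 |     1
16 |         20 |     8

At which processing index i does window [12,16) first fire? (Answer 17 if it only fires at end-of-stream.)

15

i=0 t=0 v=5: → [0,4); WM=-1
i=1 t=1 v=3: → [0,4); WM=0
i=2 t=1 v=7: → [0,4); WM=0
i=3 t=1 v=9: → [0,4); WM=0
i=4 t=4 v=3: → [4,8); WM=3
i=5 t=7 v=3: → [4,8); WM=6; [0,4) fires=4
i=6 t=5 v=9: DROP (t<6-0); WM=6
i=7 t=8 v=4: → [8,12); WM=7
i=8 t=9 v=9: → [8,12); WM=8; [4,8) fires=2
i=9 t=10 v=4: → [8,12); WM=9
i=10 t=3 v=1: DROP (t<9-0); WM=9
i=11 t=10 v=5: → [8,12); WM=9
i=12 t=12 v=2: → [12,16); WM=11
i=13 t=16 v=4: → [16,20); WM=15; [8,12) fires=4
i=14 t=16 v=6: → [16,20); WM=15
i=15 t=19 v=1: → [16,20); WM=18; [12,16) fires=1
i=16 t=20 v=8: → [20,24); WM=19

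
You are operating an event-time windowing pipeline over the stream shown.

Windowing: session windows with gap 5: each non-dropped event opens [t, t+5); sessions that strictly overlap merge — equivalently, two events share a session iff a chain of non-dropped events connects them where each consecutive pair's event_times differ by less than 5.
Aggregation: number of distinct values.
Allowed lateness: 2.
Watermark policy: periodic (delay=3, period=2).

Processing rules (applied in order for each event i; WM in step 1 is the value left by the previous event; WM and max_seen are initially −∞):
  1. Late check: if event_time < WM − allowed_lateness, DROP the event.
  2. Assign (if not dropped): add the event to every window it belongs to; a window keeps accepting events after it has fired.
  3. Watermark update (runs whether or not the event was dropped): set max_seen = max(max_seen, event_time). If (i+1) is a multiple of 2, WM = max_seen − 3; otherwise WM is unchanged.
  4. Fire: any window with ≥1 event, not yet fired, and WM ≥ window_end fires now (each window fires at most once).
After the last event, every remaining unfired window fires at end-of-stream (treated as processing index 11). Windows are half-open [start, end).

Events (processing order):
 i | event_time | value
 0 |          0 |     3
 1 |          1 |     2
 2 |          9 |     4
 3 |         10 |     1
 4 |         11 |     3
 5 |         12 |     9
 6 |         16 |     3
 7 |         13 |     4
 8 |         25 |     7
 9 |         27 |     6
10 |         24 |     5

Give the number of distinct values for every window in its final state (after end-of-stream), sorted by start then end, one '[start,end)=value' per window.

[0,6)=2 [9,21)=4 [24,32)=3

i=0 t=0 v=3: → [0,5); WM=−∞
i=1 t=1 v=2: → [0,6); WM=-2
i=2 t=9 v=4: → [9,14); WM=-2
i=3 t=10 v=1: → [9,15); WM=7
i=4 t=11 v=3: → [9,16); WM=7
i=5 t=12 v=9: → [9,17); WM=9
i=6 t=16 v=3: → [9,21); WM=9
i=7 t=13 v=4: → [9,21); WM=13
i=8 t=25 v=7: → [25,30); WM=13
i=9 t=27 v=6: → [25,32); WM=24
i=10 t=24 v=5: → [24,32); WM=24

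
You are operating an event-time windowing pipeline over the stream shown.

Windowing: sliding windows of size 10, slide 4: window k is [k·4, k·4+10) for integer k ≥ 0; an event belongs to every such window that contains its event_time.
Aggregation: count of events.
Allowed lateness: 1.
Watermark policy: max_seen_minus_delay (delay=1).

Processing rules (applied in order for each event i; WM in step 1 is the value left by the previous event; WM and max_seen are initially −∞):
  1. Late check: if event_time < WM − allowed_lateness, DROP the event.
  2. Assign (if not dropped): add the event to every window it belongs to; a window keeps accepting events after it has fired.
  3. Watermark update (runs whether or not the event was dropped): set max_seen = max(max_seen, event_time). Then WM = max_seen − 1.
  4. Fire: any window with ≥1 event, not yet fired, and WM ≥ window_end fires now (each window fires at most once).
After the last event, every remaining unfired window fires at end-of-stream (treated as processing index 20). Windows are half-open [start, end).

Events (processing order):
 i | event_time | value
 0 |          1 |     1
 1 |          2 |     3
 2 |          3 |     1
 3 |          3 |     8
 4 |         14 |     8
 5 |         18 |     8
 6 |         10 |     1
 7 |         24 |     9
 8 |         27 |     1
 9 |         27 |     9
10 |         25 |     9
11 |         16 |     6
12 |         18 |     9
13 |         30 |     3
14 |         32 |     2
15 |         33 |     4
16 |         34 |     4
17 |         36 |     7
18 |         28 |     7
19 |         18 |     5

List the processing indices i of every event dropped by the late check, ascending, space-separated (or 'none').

i=0 t=1 v=1: → [0,10); WM=0
i=1 t=2 v=3: → [0,10); WM=1
i=2 t=3 v=1: → [0,10); WM=2
i=3 t=3 v=8: → [0,10); WM=2
i=4 t=14 v=8: → [12,22),[8,18); WM=13; [0,10) fires=4
i=5 t=18 v=8: → [16,26),[12,22); WM=17
i=6 t=10 v=1: DROP (t<17-1); WM=17
i=7 t=24 v=9: → [24,34),[20,30),[16,26); WM=23; [8,18) fires=1 [12,22) fires=2
i=8 t=27 v=1: → [24,34),[20,30); WM=26; [16,26) fires=2
i=9 t=27 v=9: → [24,34),[20,30); WM=26
i=10 t=25 v=9: → [24,34),[20,30),[16,26); WM=26
i=11 t=16 v=6: DROP (t<26-1); WM=26
i=12 t=18 v=9: DROP (t<26-1); WM=26
i=13 t=30 v=3: → [28,38),[24,34); WM=29
i=14 t=32 v=2: → [32,42),[28,38),[24,34); WM=31; [20,30) fires=4
i=15 t=33 v=4: → [32,42),[28,38),[24,34); WM=32
i=16 t=34 v=4: → [32,42),[28,38); WM=33
i=17 t=36 v=7: → [36,46),[32,42),[28,38); WM=35; [24,34) fires=7
i=18 t=28 v=7: DROP (t<35-1); WM=35
i=19 t=18 v=5: DROP (t<35-1); WM=35

6 11 12 18 19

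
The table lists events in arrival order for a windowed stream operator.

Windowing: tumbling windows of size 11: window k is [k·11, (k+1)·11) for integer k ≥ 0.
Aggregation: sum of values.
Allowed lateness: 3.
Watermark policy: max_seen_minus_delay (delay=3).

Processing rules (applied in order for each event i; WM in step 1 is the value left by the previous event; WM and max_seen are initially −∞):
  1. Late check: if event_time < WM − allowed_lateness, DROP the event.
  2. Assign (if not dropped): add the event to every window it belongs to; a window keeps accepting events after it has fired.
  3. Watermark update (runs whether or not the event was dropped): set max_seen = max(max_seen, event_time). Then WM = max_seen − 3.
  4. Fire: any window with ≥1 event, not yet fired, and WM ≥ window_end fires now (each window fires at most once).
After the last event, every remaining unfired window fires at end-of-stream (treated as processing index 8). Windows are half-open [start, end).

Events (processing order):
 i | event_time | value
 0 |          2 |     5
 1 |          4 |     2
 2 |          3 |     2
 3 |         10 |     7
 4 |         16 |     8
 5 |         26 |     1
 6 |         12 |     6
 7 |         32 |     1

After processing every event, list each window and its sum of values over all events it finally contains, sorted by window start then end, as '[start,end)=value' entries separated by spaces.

[0,11)=16 [11,22)=8 [22,33)=2

i=0 t=2 v=5: → [0,11); WM=-1
i=1 t=4 v=2: → [0,11); WM=1
i=2 t=3 v=2: → [0,11); WM=1
i=3 t=10 v=7: → [0,11); WM=7
i=4 t=16 v=8: → [11,22); WM=13; [0,11) fires=16
i=5 t=26 v=1: → [22,33); WM=23; [11,22) fires=8
i=6 t=12 v=6: DROP (t<23-3); WM=23
i=7 t=32 v=1: → [22,33); WM=29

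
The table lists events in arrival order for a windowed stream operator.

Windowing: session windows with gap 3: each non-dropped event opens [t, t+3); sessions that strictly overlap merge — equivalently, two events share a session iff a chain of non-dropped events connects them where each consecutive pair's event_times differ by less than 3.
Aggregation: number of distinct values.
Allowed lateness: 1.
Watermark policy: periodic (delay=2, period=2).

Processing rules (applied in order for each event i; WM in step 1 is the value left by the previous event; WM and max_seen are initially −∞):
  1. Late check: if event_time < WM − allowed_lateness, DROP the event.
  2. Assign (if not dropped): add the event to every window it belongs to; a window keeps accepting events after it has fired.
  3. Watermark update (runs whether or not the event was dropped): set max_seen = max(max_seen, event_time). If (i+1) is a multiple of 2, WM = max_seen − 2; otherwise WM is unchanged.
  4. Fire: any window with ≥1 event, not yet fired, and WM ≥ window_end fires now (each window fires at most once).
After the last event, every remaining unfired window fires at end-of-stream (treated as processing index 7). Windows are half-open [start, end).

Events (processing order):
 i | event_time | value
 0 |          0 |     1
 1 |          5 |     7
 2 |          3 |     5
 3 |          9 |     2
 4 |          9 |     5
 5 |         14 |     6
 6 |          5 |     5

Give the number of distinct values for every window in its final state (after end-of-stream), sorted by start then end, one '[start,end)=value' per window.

i=0 t=0 v=1: → [0,3); WM=−∞
i=1 t=5 v=7: → [5,8); WM=3
i=2 t=3 v=5: → [3,8); WM=3
i=3 t=9 v=2: → [9,12); WM=7
i=4 t=9 v=5: → [9,12); WM=7
i=5 t=14 v=6: → [14,17); WM=12
i=6 t=5 v=5: DROP (t<12-1); WM=12

[0,3)=1 [3,8)=2 [9,12)=2 [14,17)=1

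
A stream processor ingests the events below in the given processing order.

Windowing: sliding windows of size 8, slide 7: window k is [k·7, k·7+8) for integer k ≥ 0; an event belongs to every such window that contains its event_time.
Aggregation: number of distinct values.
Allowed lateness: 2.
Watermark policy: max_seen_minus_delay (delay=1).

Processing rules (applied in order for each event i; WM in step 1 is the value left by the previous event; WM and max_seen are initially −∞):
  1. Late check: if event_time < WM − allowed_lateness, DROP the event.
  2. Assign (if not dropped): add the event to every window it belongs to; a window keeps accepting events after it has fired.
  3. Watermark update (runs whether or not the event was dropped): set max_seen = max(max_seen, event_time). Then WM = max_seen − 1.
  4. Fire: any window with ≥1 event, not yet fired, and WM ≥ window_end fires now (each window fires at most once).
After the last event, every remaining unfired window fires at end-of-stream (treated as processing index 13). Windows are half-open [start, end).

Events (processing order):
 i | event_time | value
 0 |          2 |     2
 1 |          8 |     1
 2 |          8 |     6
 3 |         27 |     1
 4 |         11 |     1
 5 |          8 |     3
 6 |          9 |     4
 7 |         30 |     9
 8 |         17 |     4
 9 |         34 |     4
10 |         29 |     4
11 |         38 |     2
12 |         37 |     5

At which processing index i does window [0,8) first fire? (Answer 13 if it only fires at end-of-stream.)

i=0 t=2 v=2: → [0,8); WM=1
i=1 t=8 v=1: → [7,15); WM=7
i=2 t=8 v=6: → [7,15); WM=7
i=3 t=27 v=1: → [21,29); WM=26; [0,8) fires=1 [7,15) fires=2
i=4 t=11 v=1: DROP (t<26-2); WM=26
i=5 t=8 v=3: DROP (t<26-2); WM=26
i=6 t=9 v=4: DROP (t<26-2); WM=26
i=7 t=30 v=9: → [28,36); WM=29; [21,29) fires=1
i=8 t=17 v=4: DROP (t<29-2); WM=29
i=9 t=34 v=4: → [28,36); WM=33
i=10 t=29 v=4: DROP (t<33-2); WM=33
i=11 t=38 v=2: → [35,43); WM=37; [28,36) fires=2
i=12 t=37 v=5: → [35,43); WM=37

3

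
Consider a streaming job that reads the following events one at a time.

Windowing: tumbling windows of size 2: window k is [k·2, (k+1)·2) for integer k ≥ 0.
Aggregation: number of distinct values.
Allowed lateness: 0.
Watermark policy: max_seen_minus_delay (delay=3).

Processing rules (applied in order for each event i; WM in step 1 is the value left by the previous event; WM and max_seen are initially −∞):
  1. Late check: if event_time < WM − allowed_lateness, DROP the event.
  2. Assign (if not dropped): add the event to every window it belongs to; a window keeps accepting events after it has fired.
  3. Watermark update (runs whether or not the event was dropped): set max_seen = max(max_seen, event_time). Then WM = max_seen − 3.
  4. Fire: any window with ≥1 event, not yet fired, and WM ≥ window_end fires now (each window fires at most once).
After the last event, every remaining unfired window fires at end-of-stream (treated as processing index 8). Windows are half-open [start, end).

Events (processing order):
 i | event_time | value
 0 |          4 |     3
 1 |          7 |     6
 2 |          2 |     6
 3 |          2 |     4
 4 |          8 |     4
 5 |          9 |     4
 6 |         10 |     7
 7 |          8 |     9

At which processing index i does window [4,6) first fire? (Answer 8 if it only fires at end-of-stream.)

5

i=0 t=4 v=3: → [4,6); WM=1
i=1 t=7 v=6: → [6,8); WM=4
i=2 t=2 v=6: DROP (t<4-0); WM=4
i=3 t=2 v=4: DROP (t<4-0); WM=4
i=4 t=8 v=4: → [8,10); WM=5
i=5 t=9 v=4: → [8,10); WM=6; [4,6) fires=1
i=6 t=10 v=7: → [10,12); WM=7
i=7 t=8 v=9: → [8,10); WM=7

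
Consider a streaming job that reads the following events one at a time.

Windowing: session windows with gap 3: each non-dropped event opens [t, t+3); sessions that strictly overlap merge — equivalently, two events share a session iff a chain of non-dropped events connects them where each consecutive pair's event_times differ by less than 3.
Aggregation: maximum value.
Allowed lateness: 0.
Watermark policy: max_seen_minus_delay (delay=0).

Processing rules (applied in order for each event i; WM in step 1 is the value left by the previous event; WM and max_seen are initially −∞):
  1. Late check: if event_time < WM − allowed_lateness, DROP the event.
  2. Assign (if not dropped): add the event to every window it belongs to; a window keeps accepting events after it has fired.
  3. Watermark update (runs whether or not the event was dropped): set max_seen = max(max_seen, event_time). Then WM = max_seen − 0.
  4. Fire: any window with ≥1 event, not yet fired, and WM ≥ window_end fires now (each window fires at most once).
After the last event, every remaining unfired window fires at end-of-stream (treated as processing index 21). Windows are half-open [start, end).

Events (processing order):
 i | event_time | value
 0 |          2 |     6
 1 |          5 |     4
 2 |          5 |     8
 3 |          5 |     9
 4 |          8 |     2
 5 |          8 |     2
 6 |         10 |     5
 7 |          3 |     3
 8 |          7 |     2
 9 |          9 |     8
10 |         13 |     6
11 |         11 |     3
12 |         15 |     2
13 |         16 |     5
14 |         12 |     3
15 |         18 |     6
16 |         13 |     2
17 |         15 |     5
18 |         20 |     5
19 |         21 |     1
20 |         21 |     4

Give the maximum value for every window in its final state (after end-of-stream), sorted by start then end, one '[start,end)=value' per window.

[2,5)=6 [5,8)=9 [8,13)=5 [13,24)=6

i=0 t=2 v=6: → [2,5); WM=2
i=1 t=5 v=4: → [5,8); WM=5
i=2 t=5 v=8: → [5,8); WM=5
i=3 t=5 v=9: → [5,8); WM=5
i=4 t=8 v=2: → [8,11); WM=8
i=5 t=8 v=2: → [8,11); WM=8
i=6 t=10 v=5: → [8,13); WM=10
i=7 t=3 v=3: DROP (t<10-0); WM=10
i=8 t=7 v=2: DROP (t<10-0); WM=10
i=9 t=9 v=8: DROP (t<10-0); WM=10
i=10 t=13 v=6: → [13,16); WM=13
i=11 t=11 v=3: DROP (t<13-0); WM=13
i=12 t=15 v=2: → [13,18); WM=15
i=13 t=16 v=5: → [13,19); WM=16
i=14 t=12 v=3: DROP (t<16-0); WM=16
i=15 t=18 v=6: → [13,21); WM=18
i=16 t=13 v=2: DROP (t<18-0); WM=18
i=17 t=15 v=5: DROP (t<18-0); WM=18
i=18 t=20 v=5: → [13,23); WM=20
i=19 t=21 v=1: → [13,24); WM=21
i=20 t=21 v=4: → [13,24); WM=21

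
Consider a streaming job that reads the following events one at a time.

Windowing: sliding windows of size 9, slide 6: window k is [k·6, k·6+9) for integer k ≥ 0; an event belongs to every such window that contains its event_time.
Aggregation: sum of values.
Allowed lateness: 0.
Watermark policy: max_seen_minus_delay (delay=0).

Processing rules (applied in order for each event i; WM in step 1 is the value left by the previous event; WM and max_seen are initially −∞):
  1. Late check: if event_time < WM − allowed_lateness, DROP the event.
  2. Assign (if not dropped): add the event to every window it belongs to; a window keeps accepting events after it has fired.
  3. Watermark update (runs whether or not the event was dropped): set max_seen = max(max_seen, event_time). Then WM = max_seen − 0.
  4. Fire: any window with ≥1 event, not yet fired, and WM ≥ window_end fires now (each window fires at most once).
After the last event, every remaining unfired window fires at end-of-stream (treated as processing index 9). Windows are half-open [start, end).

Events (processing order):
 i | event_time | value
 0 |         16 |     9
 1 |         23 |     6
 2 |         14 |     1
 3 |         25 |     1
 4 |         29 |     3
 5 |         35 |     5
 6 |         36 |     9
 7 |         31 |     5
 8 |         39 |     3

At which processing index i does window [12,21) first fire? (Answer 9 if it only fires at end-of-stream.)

1

i=0 t=16 v=9: → [12,21); WM=16
i=1 t=23 v=6: → [18,27); WM=23; [12,21) fires=9
i=2 t=14 v=1: DROP (t<23-0); WM=23
i=3 t=25 v=1: → [24,33),[18,27); WM=25
i=4 t=29 v=3: → [24,33); WM=29; [18,27) fires=7
i=5 t=35 v=5: → [30,39); WM=35; [24,33) fires=4
i=6 t=36 v=9: → [36,45),[30,39); WM=36
i=7 t=31 v=5: DROP (t<36-0); WM=36
i=8 t=39 v=3: → [36,45); WM=39; [30,39) fires=14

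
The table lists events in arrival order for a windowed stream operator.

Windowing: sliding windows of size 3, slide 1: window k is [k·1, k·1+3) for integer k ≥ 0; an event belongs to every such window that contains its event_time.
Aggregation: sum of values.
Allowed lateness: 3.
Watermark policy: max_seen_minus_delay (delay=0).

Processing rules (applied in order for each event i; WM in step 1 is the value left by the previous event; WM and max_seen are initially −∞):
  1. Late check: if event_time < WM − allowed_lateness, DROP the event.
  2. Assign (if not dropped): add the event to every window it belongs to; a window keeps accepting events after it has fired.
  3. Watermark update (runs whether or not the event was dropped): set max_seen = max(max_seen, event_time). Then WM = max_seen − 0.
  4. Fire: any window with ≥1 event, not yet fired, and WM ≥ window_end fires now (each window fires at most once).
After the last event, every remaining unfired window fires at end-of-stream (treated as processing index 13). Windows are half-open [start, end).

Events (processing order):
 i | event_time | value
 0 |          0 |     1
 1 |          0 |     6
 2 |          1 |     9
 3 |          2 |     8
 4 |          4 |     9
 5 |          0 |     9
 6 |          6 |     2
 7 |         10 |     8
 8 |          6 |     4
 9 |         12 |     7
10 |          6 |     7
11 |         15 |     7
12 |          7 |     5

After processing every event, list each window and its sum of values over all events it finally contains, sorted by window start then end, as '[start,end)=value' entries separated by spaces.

[0,3)=24 [1,4)=17 [2,5)=17 [3,6)=9 [4,7)=11 [5,8)=2 [6,9)=2 [8,11)=8 [9,12)=8 [10,13)=15 [11,14)=7 [12,15)=7 [13,16)=7 [14,17)=7 [15,18)=7

i=0 t=0 v=1: → [0,3); WM=0
i=1 t=0 v=6: → [0,3); WM=0
i=2 t=1 v=9: → [1,4),[0,3); WM=1
i=3 t=2 v=8: → [2,5),[1,4),[0,3); WM=2
i=4 t=4 v=9: → [4,7),[3,6),[2,5); WM=4; [0,3) fires=24 [1,4) fires=17
i=5 t=0 v=9: DROP (t<4-3); WM=4
i=6 t=6 v=2: → [6,9),[5,8),[4,7); WM=6; [2,5) fires=17 [3,6) fires=9
i=7 t=10 v=8: → [10,13),[9,12),[8,11); WM=10; [4,7) fires=11 [5,8) fires=2 [6,9) fires=2
i=8 t=6 v=4: DROP (t<10-3); WM=10
i=9 t=12 v=7: → [12,15),[11,14),[10,13); WM=12; [8,11) fires=8 [9,12) fires=8
i=10 t=6 v=7: DROP (t<12-3); WM=12
i=11 t=15 v=7: → [15,18),[14,17),[13,16); WM=15; [10,13) fires=15 [11,14) fires=7 [12,15) fires=7
i=12 t=7 v=5: DROP (t<15-3); WM=15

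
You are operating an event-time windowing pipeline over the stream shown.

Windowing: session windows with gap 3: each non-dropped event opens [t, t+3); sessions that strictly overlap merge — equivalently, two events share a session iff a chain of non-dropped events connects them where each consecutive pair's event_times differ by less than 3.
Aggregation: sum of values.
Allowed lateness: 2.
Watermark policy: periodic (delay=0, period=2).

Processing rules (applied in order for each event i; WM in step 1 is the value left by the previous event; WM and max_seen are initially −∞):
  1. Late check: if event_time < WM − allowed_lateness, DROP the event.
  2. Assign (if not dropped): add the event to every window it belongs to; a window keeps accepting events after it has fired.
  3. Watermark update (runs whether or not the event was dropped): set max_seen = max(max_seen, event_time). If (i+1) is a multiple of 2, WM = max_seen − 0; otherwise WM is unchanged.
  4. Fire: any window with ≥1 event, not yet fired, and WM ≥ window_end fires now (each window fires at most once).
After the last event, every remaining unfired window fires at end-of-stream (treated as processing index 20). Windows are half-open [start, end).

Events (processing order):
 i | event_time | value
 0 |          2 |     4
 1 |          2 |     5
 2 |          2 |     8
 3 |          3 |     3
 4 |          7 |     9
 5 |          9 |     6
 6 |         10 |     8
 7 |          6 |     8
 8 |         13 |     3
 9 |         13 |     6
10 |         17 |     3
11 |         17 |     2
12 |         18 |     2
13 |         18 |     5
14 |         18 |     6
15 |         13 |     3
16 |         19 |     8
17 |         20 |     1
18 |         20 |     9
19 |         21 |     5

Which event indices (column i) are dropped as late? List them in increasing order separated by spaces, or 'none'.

7 15

i=0 t=2 v=4: → [2,5); WM=−∞
i=1 t=2 v=5: → [2,5); WM=2
i=2 t=2 v=8: → [2,5); WM=2
i=3 t=3 v=3: → [2,6); WM=3
i=4 t=7 v=9: → [7,10); WM=3
i=5 t=9 v=6: → [7,12); WM=9
i=6 t=10 v=8: → [7,13); WM=9
i=7 t=6 v=8: DROP (t<9-2); WM=10
i=8 t=13 v=3: → [13,16); WM=10
i=9 t=13 v=6: → [13,16); WM=13
i=10 t=17 v=3: → [17,20); WM=13
i=11 t=17 v=2: → [17,20); WM=17
i=12 t=18 v=2: → [17,21); WM=17
i=13 t=18 v=5: → [17,21); WM=18
i=14 t=18 v=6: → [17,21); WM=18
i=15 t=13 v=3: DROP (t<18-2); WM=18
i=16 t=19 v=8: → [17,22); WM=18
i=17 t=20 v=1: → [17,23); WM=20
i=18 t=20 v=9: → [17,23); WM=20
i=19 t=21 v=5: → [17,24); WM=21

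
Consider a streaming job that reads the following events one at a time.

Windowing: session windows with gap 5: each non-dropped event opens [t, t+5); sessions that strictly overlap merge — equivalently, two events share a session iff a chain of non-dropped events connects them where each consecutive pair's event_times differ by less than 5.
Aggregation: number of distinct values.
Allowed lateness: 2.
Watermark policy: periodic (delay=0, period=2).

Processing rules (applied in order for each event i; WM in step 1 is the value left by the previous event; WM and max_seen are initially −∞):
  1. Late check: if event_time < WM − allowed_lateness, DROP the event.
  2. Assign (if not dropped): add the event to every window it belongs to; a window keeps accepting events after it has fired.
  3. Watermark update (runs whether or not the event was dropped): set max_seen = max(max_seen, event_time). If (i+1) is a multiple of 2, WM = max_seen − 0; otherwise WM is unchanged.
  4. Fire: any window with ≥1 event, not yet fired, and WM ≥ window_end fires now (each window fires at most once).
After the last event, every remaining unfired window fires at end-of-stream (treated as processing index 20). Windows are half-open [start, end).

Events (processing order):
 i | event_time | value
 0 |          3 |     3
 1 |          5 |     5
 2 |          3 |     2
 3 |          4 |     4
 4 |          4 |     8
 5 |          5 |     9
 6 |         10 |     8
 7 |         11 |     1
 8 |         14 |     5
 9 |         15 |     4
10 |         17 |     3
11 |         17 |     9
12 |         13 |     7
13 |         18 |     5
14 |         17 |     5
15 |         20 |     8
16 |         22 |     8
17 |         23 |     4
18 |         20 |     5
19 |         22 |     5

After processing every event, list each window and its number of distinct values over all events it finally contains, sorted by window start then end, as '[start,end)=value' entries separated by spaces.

i=0 t=3 v=3: → [3,8); WM=−∞
i=1 t=5 v=5: → [3,10); WM=5
i=2 t=3 v=2: → [3,10); WM=5
i=3 t=4 v=4: → [3,10); WM=5
i=4 t=4 v=8: → [3,10); WM=5
i=5 t=5 v=9: → [3,10); WM=5
i=6 t=10 v=8: → [10,15); WM=5
i=7 t=11 v=1: → [10,16); WM=11
i=8 t=14 v=5: → [10,19); WM=11
i=9 t=15 v=4: → [10,20); WM=15
i=10 t=17 v=3: → [10,22); WM=15
i=11 t=17 v=9: → [10,22); WM=17
i=12 t=13 v=7: DROP (t<17-2); WM=17
i=13 t=18 v=5: → [10,23); WM=18
i=14 t=17 v=5: → [10,23); WM=18
i=15 t=20 v=8: → [10,25); WM=20
i=16 t=22 v=8: → [10,27); WM=20
i=17 t=23 v=4: → [10,28); WM=23
i=18 t=20 v=5: DROP (t<23-2); WM=23
i=19 t=22 v=5: → [10,28); WM=23

[3,10)=6 [10,28)=6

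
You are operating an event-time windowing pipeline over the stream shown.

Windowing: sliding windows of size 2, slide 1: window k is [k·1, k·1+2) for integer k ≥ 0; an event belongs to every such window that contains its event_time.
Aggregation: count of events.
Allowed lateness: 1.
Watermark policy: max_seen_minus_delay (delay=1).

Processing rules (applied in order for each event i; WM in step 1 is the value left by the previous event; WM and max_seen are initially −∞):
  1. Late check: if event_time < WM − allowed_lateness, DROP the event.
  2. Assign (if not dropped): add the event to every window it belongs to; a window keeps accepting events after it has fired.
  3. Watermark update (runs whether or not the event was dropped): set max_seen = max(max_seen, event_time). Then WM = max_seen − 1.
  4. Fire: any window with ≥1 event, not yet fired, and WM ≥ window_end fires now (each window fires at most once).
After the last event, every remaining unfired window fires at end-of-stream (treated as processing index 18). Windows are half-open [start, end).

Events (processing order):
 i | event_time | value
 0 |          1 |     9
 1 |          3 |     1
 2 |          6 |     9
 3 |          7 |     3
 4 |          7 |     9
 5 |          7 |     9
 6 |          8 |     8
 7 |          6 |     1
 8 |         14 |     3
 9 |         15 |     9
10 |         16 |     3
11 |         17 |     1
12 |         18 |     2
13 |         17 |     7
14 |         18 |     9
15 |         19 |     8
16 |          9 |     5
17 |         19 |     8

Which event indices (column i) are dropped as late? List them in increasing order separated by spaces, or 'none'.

16

i=0 t=1 v=9: → [1,3),[0,2); WM=0
i=1 t=3 v=1: → [3,5),[2,4); WM=2; [0,2) fires=1
i=2 t=6 v=9: → [6,8),[5,7); WM=5; [1,3) fires=1 [2,4) fires=1 [3,5) fires=1
i=3 t=7 v=3: → [7,9),[6,8); WM=6
i=4 t=7 v=9: → [7,9),[6,8); WM=6
i=5 t=7 v=9: → [7,9),[6,8); WM=6
i=6 t=8 v=8: → [8,10),[7,9); WM=7; [5,7) fires=1
i=7 t=6 v=1: → [6,8),[5,7); WM=7
i=8 t=14 v=3: → [14,16),[13,15); WM=13; [6,8) fires=5 [7,9) fires=4 [8,10) fires=1
i=9 t=15 v=9: → [15,17),[14,16); WM=14
i=10 t=16 v=3: → [16,18),[15,17); WM=15; [13,15) fires=1
i=11 t=17 v=1: → [17,19),[16,18); WM=16; [14,16) fires=2
i=12 t=18 v=2: → [18,20),[17,19); WM=17; [15,17) fires=2
i=13 t=17 v=7: → [17,19),[16,18); WM=17
i=14 t=18 v=9: → [18,20),[17,19); WM=17
i=15 t=19 v=8: → [19,21),[18,20); WM=18; [16,18) fires=3
i=16 t=9 v=5: DROP (t<18-1); WM=18
i=17 t=19 v=8: → [19,21),[18,20); WM=18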